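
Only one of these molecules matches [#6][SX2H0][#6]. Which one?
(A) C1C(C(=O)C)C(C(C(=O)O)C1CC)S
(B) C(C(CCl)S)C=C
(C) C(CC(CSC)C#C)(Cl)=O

[#6][SX2H0][#6] describes an aliphatic sulfur bridging two carbons with no H on the sulfur (a thioether).
(A) has a thiol (-SH) but the sulfur has H1, not H0 bridging two carbons.
(B) has a thiol (-SH) but the sulfur has H1, not H0 bridging two carbons.
(C) contains a methylthio ether (-SCH3), which satisfies every atom and bond constraint.
So the answer is (C).

C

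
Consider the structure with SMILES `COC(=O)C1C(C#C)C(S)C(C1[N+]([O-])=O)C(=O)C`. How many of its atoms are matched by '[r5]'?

5

The query [r5] means: r5 matches atoms in a five-membered ring.
Check the 18 heavy atoms by environment: 5× C (in 5-ring) → match; 6× C (acyclic) → no; 1× S (acyclic) → no; 4× O (acyclic) → no; 1× N (charge +1, acyclic) → no; 1× O (charge -1, acyclic) → no.
That gives 5 matching atoms.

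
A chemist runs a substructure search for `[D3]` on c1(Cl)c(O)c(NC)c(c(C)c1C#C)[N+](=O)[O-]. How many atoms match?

The query [D3] means: atom with exactly three heavy-atom neighbours.
Check the 16 heavy atoms by environment: 6× c (aromatic, D3) → match; 2× O (D1) → no; 3× C (D1) → no; 1× N (charge +1, D3) → match; 1× O (charge -1, D1) → no; 1× N (D2) → no; 1× C (D2) → no; 1× Cl (D1) → no.
Summing the matching environments: 6 + 1 = 7 matching atoms.

7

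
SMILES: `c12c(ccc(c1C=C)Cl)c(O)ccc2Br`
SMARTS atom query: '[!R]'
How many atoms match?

5

The query [!R] means: !R matches any atom not in a ring.
Check the 15 heavy atoms by environment: 10× c (aromatic, in 6-ring) → no; 1× Cl (acyclic) → match; 1× O (acyclic) → match; 2× C (acyclic) → match; 1× Br (acyclic) → match.
Summing the matching environments: 1 + 1 + 2 + 1 = 5 matching atoms.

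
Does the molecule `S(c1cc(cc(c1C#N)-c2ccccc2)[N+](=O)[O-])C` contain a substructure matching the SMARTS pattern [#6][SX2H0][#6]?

Yes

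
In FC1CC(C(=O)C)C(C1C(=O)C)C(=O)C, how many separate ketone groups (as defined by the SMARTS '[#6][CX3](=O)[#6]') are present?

3

[#6][CX3](=O)[#6] is the SMARTS for a ketone: a carbonyl carbon (no H) flanked by two carbons.
The molecule carries 3 separate instances of an acetyl/ketone group (-C(=O)CH3) meeting every constraint; each maps to a distinct set of atoms, giving 3 matches.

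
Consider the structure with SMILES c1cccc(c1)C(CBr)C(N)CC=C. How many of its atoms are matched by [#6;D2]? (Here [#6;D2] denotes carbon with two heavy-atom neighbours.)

8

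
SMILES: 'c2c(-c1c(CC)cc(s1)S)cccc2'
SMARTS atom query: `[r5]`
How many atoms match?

5

The query [r5] means: r5 matches atoms in a five-membered ring.
Check the 14 heavy atoms by environment: 1× s (aromatic, in 5-ring) → match; 4× c (aromatic, in 5-ring) → match; 2× C (acyclic) → no; 1× S (acyclic) → no; 6× c (aromatic, in 6-ring) → no.
Summing the matching environments: 1 + 4 = 5 matching atoms.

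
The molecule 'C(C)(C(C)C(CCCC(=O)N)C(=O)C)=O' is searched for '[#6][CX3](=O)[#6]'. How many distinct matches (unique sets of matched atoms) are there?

[#6][CX3](=O)[#6] is the SMARTS for a ketone: a carbonyl carbon (no H) flanked by two carbons.
The molecule carries 2 separate instances of an acetyl/ketone group (-C(=O)CH3) meeting every constraint; each maps to a distinct set of atoms, giving 2 matches.

2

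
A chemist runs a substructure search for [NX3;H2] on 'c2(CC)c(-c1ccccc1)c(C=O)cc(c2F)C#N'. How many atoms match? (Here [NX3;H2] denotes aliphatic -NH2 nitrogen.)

0

Check the 19 heavy atoms by environment: 6× c (aromatic, H0, X3) → no; 6× c (aromatic, H1, X3) → no; 1× C (H1, X3) → no; 1× O (H0, X1) → no; 1× C (H2, X4) → no; 1× C (H3, X4) → no; 1× C (H0, X2) → no; 1× N (H0, X1) → no; 1× F (H0, X1) → no.
No environment satisfies the query, so 0 matching atoms.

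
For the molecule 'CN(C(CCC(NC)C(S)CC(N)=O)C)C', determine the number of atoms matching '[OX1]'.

1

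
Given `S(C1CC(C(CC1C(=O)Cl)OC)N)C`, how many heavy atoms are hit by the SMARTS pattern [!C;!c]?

The query [!C;!c] means: neither aliphatic nor aromatic carbon — same as [!#6].
Check the 14 heavy atoms by environment: 9× C → no; 2× O → match; 1× Cl → match; 1× S → match; 1× N → match.
Summing the matching environments: 2 + 1 + 1 + 1 = 5 matching atoms.

5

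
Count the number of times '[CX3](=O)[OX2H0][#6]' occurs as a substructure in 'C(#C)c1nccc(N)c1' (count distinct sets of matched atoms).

0

[CX3](=O)[OX2H0][#6] is the SMARTS for an ester: a carbonyl carbon bonded to an oxygen that is itself bonded to carbon (no H on that O).
No fragment in the molecule satisfies every constraint, giving 0 matches.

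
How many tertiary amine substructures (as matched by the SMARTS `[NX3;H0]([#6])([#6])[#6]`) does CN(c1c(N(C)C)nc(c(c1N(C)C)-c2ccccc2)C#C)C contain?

3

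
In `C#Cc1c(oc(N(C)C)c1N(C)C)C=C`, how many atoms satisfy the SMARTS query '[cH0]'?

4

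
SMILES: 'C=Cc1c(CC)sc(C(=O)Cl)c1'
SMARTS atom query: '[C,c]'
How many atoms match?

Check the 12 heavy atoms by environment: 1× s (aromatic) → no; 4× c (aromatic) → match; 5× C → match; 1× O → no; 1× Cl → no.
Summing the matching environments: 4 + 5 = 9 matching atoms.

9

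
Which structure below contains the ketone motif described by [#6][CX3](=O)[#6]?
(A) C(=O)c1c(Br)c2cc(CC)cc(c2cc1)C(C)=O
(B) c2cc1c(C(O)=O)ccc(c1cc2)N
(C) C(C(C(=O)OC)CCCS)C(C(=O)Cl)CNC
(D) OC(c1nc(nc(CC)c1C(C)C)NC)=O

A

[#6][CX3](=O)[#6] describes a carbonyl carbon (no H) flanked by two carbons (a ketone).
(A) contains an acetyl/ketone group (-C(=O)CH3), which satisfies every atom and bond constraint.
(B) has a carboxylic acid group (-C(=O)OH) but one neighbour of the carbonyl carbon is O, not C.
(C) has a methyl-ester group (-C(=O)OCH3) but one neighbour of the carbonyl carbon is O, not C.
(D) has a carboxylic acid group (-C(=O)OH) but one neighbour of the carbonyl carbon is O, not C.
So the answer is (A).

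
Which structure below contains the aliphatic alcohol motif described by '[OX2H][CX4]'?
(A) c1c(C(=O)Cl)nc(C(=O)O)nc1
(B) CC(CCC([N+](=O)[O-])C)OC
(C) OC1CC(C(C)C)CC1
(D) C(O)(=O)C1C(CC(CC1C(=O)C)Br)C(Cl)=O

[OX2H][CX4] describes a hydroxyl oxygen bound to an sp3 (X4) carbon (an aliphatic alcohol).
(A) has a carboxylic acid group (-C(=O)OH) but the -OH is on a CX3 carbonyl carbon, not a CX4 carbon.
(B) has a methoxy ether (-OCH3) but the oxygen has H0 (ether), not H1.
(C) contains a hydroxyl group (-OH), which satisfies every atom and bond constraint.
(D) has a carboxylic acid group (-C(=O)OH) but the -OH is on a CX3 carbonyl carbon, not a CX4 carbon.
So the answer is (C).

C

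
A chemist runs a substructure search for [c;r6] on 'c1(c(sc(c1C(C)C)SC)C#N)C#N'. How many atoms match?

0

The query [c;r6] means: aromatic carbon that belongs to a six-membered ring.
Check the 14 heavy atoms by environment: 1× s (aromatic, in 5-ring) → no; 4× c (aromatic, in 5-ring) → no; 6× C (acyclic) → no; 2× N (acyclic) → no; 1× S (acyclic) → no.
No environment satisfies the query, so 0 matching atoms.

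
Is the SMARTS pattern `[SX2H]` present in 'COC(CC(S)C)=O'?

The pattern [SX2H] describes an aliphatic sulfur with two connections, one being H — a thiol.
The molecule carries a thiol (-SH), whose atoms satisfy every constraint of the query, so the pattern matches.

Yes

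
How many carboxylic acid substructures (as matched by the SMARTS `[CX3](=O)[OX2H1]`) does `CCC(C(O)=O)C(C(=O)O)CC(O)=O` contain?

3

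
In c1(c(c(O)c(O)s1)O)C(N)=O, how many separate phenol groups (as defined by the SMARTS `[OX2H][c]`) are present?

3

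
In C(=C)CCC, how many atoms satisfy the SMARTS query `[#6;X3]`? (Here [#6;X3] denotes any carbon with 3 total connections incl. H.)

Check the 5 heavy atoms by environment: 3× C (X4) → no; 2× C (X3) → match.
That gives 2 matching atoms.

2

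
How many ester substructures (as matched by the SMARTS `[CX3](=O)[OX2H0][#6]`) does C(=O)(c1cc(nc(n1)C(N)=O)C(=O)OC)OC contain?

[CX3](=O)[OX2H0][#6] is the SMARTS for an ester: a carbonyl carbon bonded to an oxygen that is itself bonded to carbon (no H on that O).
The molecule carries 2 separate instances of a methyl-ester group (-C(=O)OCH3) meeting every constraint; each maps to a distinct set of atoms, giving 2 matches.

2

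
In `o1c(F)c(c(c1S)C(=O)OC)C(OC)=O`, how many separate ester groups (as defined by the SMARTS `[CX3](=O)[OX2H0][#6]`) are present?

2

[CX3](=O)[OX2H0][#6] is the SMARTS for an ester: a carbonyl carbon bonded to an oxygen that is itself bonded to carbon (no H on that O).
The molecule carries 2 separate instances of a methyl-ester group (-C(=O)OCH3) meeting every constraint; each maps to a distinct set of atoms, giving 2 matches.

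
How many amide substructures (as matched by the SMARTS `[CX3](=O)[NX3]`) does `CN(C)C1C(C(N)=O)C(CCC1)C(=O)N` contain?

[CX3](=O)[NX3] is the SMARTS for an amide: a carbonyl carbon bonded to a trivalent nitrogen.
The molecule carries 2 separate instances of a primary amide (-C(=O)NH2) meeting every constraint; each maps to a distinct set of atoms, giving 2 matches.

2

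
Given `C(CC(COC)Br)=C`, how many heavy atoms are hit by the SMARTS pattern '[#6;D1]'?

2

The query [#6;D1] means: carbon bonded to exactly one heavy atom.
Check the 8 heavy atoms by environment: 3× C (D2) → no; 1× C (D3) → no; 2× C (D1) → match; 1× O (D2) → no; 1× Br (D1) → no.
That gives 2 matching atoms.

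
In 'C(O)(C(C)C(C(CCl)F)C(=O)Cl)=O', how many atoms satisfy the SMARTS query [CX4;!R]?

5

The query [CX4;!R] means: aliphatic carbon with four total connections, not in a ring.
Check the 13 heavy atoms by environment: 5× C (X4, acyclic) → match; 2× C (X3, acyclic) → no; 2× O (X1, acyclic) → no; 2× Cl (X1, acyclic) → no; 1× F (X1, acyclic) → no; 1× O (X2, acyclic) → no.
That gives 5 matching atoms.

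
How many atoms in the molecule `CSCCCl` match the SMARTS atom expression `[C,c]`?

The query [C,c] means: comma = OR; matches aliphatic or aromatic carbon — same as #6.
Check the 5 heavy atoms by environment: 3× C → match; 1× Cl → no; 1× S → no.
That gives 3 matching atoms.

3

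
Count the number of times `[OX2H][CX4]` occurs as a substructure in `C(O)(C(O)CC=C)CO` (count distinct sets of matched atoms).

[OX2H][CX4] is the SMARTS for an aliphatic alcohol: a hydroxyl oxygen bound to an sp3 (X4) carbon.
The molecule carries 3 separate instances of a hydroxyl group (-OH) meeting every constraint; each maps to a distinct set of atoms, giving 3 matches.

3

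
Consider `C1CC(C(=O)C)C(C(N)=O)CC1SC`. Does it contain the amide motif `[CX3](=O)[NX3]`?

Yes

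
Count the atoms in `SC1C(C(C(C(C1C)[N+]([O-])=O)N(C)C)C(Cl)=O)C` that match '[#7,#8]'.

5

Check the 18 heavy atoms by environment: 11× C → no; 1× S → no; 1× N → match; 1× N (charge +1) → match; 1× O (charge -1) → match; 2× O → match; 1× Cl → no.
Summing the matching environments: 1 + 1 + 1 + 2 = 5 matching atoms.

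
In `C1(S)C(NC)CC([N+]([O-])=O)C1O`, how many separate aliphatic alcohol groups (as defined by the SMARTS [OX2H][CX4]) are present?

[OX2H][CX4] is the SMARTS for an aliphatic alcohol: a hydroxyl oxygen bound to an sp3 (X4) carbon.
Exactly one fragment in the molecule meets all constraints, giving 1 match.

1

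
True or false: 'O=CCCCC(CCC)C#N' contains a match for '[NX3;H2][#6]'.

False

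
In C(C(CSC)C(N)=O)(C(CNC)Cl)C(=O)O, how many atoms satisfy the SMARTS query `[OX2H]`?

1

Check the 16 heavy atoms by environment: 2× C (H2, X4) → no; 3× C (H1, X4) → no; 2× C (H0, X3) → no; 2× O (H0, X1) → no; 1× O (H1, X2) → match; 1× N (H1, X3) → no; 2× C (H3, X4) → no; 1× S (H0, X2) → no; 1× N (H2, X3) → no; 1× Cl (H0, X1) → no.
That gives 1 matching atom.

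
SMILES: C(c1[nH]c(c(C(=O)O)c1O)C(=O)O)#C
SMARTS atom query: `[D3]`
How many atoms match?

The query [D3] means: atom with exactly three heavy-atom neighbours.
Check the 14 heavy atoms by environment: 1× n (aromatic, D2) → no; 4× c (aromatic, D3) → match; 1× C (D2) → no; 1× C (D1) → no; 2× C (D3) → match; 5× O (D1) → no.
Summing the matching environments: 4 + 2 = 6 matching atoms.

6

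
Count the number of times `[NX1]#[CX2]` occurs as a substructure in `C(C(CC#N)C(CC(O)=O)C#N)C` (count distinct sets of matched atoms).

2

[NX1]#[CX2] is the SMARTS for a nitrile: a nitrogen triple-bonded to a two-connected carbon.
The molecule carries 2 separate instances of a nitrile (-C#N) meeting every constraint; each maps to a distinct set of atoms, giving 2 matches.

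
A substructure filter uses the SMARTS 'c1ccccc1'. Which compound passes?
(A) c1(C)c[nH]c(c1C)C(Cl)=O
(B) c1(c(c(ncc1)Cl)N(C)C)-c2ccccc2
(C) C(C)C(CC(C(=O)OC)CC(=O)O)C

B

c1ccccc1 describes six aromatic carbons in a ring (a benzene ring).
(A) has a methyl group (-CH3) but no six-membered all-carbon aromatic ring is present.
(B) contains a phenyl ring, which satisfies every atom and bond constraint.
(C) has a methyl group (-CH3) but no six-membered all-carbon aromatic ring is present.
So the answer is (B).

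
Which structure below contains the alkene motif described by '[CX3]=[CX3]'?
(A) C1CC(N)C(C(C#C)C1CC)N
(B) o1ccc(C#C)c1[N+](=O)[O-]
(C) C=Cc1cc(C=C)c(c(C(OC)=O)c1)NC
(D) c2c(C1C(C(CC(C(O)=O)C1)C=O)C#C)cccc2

[CX3]=[CX3] describes a non-aromatic C=C double bond between two sp2 carbons (an alkene).
(A) has an ethyl group (-CH2CH3) but its C-C bond is a single bond between CX4 carbons, not CX3=CX3.
(B) has an ethynyl group (-C#CH) but the C-C bond is a triple bond, not a double bond.
(C) contains a vinyl group (-CH=CH2), which satisfies every atom and bond constraint.
(D) has an ethynyl group (-C#CH) but the C-C bond is a triple bond, not a double bond.
So the answer is (C).

C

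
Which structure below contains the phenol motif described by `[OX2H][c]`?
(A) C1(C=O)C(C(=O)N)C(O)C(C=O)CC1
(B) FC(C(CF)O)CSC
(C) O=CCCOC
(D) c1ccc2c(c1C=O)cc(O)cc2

[OX2H][c] describes a hydroxyl oxygen attached to an aromatic carbon (a phenol).
(A) has a hydroxyl group (-OH) but the -OH is on an aliphatic carbon, not an aromatic c.
(B) has a hydroxyl group (-OH) but the -OH is on an aliphatic carbon, not an aromatic c.
(C) has a methoxy ether (-OCH3) but the oxygen has H0, not H1.
(D) contains a hydroxyl group (-OH), which satisfies every atom and bond constraint.
So the answer is (D).

D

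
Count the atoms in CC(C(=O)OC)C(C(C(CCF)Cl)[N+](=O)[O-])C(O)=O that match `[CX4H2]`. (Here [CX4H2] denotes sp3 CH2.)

2

The query [CX4H2] means: sp3 carbon (X4) with exactly two hydrogens.
Check the 19 heavy atoms by environment: 2× C (H2, X4) → match; 4× C (H1, X4) → no; 2× C (H3, X4) → no; 2× C (H0, X3) → no; 3× O (H0, X1) → no; 1× O (H0, X2) → no; 1× Cl (H0, X1) → no; 1× F (H0, X1) → no; 1× N (charge +1, H0, X3) → no; 1× O (charge -1, H0, X1) → no; 1× O (H1, X2) → no.
That gives 2 matching atoms.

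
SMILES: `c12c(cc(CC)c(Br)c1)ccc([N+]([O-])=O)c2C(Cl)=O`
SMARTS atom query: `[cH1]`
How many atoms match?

The query [cH1] means: aromatic carbon bearing exactly one hydrogen.
Check the 19 heavy atoms by environment: 6× c (aromatic, H0) → no; 4× c (aromatic, H1) → match; 1× N (charge +1, H0) → no; 1× O (charge -1, H0) → no; 2× O (H0) → no; 1× C (H0) → no; 1× Cl (H0) → no; 1× C (H2) → no; 1× C (H3) → no; 1× Br (H0) → no.
That gives 4 matching atoms.

4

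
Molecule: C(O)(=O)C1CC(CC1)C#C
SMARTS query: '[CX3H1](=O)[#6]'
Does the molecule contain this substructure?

No

The pattern [CX3H1](=O)[#6] describes an sp2 carbon with one H, double-bonded to O and single-bonded to carbon — an aldehyde.
The closest candidate here is a carboxylic acid group (-C(=O)OH), but the carbonyl carbon has H0 and is bonded to O, not H1. No other fragment satisfies the full query, so there is no match.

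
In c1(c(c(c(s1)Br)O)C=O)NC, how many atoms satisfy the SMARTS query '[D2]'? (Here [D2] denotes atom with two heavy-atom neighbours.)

Check the 11 heavy atoms by environment: 1× s (aromatic, D2) → match; 4× c (aromatic, D3) → no; 1× N (D2) → match; 1× C (D1) → no; 2× O (D1) → no; 1× Br (D1) → no; 1× C (D2) → match.
Summing the matching environments: 1 + 1 + 1 = 3 matching atoms.

3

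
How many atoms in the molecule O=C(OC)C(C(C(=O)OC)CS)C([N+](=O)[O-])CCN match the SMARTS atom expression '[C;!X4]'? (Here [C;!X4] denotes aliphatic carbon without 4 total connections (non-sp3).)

The query [C;!X4] means: aliphatic carbon that does not have four total connections.
Check the 19 heavy atoms by environment: 8× C (X4) → no; 2× C (X3) → match; 3× O (X1) → no; 2× O (X2) → no; 1× N (charge +1, X3) → no; 1× O (charge -1, X1) → no; 1× N (X3) → no; 1× S (X2) → no.
That gives 2 matching atoms.

2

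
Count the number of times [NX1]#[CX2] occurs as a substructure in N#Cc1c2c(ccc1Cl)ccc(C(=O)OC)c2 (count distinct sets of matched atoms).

1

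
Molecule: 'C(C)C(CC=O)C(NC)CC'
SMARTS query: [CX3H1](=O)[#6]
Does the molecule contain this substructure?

The pattern [CX3H1](=O)[#6] describes an sp2 carbon with one H, double-bonded to O and single-bonded to carbon — an aldehyde.
The molecule carries an aldehyde (-CHO), whose atoms satisfy every constraint of the query, so the pattern matches.

Yes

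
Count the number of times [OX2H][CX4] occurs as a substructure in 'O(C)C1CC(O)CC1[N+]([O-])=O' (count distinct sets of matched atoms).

1

[OX2H][CX4] is the SMARTS for an aliphatic alcohol: a hydroxyl oxygen bound to an sp3 (X4) carbon.
Exactly one fragment in the molecule meets all constraints, giving 1 match.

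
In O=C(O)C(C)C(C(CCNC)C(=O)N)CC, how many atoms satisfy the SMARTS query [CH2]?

3

Check the 16 heavy atoms by environment: 3× C (H2) → match; 3× C (H1) → no; 3× C (H3) → no; 2× C (H0) → no; 2× O (H0) → no; 1× N (H2) → no; 1× O (H1) → no; 1× N (H1) → no.
That gives 3 matching atoms.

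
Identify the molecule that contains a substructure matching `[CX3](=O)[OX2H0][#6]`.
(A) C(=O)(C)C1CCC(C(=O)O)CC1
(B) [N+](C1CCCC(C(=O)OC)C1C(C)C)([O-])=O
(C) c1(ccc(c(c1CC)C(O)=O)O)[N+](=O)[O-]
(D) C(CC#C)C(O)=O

B

[CX3](=O)[OX2H0][#6] describes a carbonyl carbon bonded to an oxygen that is itself bonded to carbon (no H on that O) (an ester).
(A) has a carboxylic acid group (-C(=O)OH) but the singly-bonded O carries H (OX2H1, not H0).
(B) contains a methyl-ester group (-C(=O)OCH3), which satisfies every atom and bond constraint.
(C) has a carboxylic acid group (-C(=O)OH) but the singly-bonded O carries H (OX2H1, not H0).
(D) has a carboxylic acid group (-C(=O)OH) but the singly-bonded O carries H (OX2H1, not H0).
So the answer is (B).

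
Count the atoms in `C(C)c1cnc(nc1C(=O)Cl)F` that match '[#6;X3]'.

Check the 12 heavy atoms by environment: 2× n (aromatic, X2) → no; 4× c (aromatic, X3) → match; 1× F (X1) → no; 1× C (X3) → match; 1× O (X1) → no; 1× Cl (X1) → no; 2× C (X4) → no.
Summing the matching environments: 4 + 1 = 5 matching atoms.

5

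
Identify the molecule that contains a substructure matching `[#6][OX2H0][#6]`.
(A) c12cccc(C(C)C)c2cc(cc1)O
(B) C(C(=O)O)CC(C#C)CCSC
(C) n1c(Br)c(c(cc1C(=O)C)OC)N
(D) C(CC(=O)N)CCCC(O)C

C

[#6][OX2H0][#6] describes an aliphatic oxygen bridging two carbons with no H on the oxygen (an ether).
(A) has a hydroxyl group (-OH) but the oxygen has H1, not H0 bridging two carbons.
(B) has a carboxylic acid group (-C(=O)OH) but the -OH oxygen has H1; the =O is OX1, not OX2.
(C) contains a methoxy ether (-OCH3), which satisfies every atom and bond constraint.
(D) has a hydroxyl group (-OH) but the oxygen has H1, not H0 bridging two carbons.
So the answer is (C).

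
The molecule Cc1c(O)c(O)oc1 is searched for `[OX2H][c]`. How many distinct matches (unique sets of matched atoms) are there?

[OX2H][c] is the SMARTS for a phenol: a hydroxyl oxygen attached to an aromatic carbon.
The molecule carries 2 separate instances of a hydroxyl group (-OH) meeting every constraint; each maps to a distinct set of atoms, giving 2 matches.

2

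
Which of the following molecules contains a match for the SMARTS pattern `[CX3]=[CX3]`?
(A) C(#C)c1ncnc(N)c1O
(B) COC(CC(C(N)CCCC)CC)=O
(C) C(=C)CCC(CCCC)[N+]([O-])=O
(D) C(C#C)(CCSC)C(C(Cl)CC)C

C

[CX3]=[CX3] describes a non-aromatic C=C double bond between two sp2 carbons (an alkene).
(A) has an ethynyl group (-C#CH) but the C-C bond is a triple bond, not a double bond.
(B) has an ethyl group (-CH2CH3) but its C-C bond is a single bond between CX4 carbons, not CX3=CX3.
(C) contains a vinyl group (-CH=CH2), which satisfies every atom and bond constraint.
(D) has an ethynyl group (-C#CH) but the C-C bond is a triple bond, not a double bond.
So the answer is (C).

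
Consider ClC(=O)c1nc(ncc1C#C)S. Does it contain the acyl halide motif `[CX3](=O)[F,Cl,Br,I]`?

The pattern [CX3](=O)[F,Cl,Br,I] describes a carbonyl carbon bonded to a halogen — an acyl halide.
The molecule carries an acyl chloride (-C(=O)Cl), whose atoms satisfy every constraint of the query, so the pattern matches.

Yes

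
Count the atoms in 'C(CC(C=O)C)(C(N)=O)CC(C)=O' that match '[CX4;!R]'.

6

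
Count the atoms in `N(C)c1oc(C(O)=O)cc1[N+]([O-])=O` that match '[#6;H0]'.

The query [#6;H0] means: any carbon with no attached hydrogen.
Check the 13 heavy atoms by environment: 1× o (aromatic, H0) → no; 3× c (aromatic, H0) → match; 1× c (aromatic, H1) → no; 1× C (H0) → match; 2× O (H0) → no; 1× O (H1) → no; 1× N (H1) → no; 1× C (H3) → no; 1× N (charge +1, H0) → no; 1× O (charge -1, H0) → no.
Summing the matching environments: 3 + 1 = 4 matching atoms.

4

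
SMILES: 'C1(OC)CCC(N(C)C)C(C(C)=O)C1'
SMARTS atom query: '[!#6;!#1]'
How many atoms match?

3

Check the 14 heavy atoms by environment: 11× C → no; 2× O → match; 1× N → match.
Summing the matching environments: 2 + 1 = 3 matching atoms.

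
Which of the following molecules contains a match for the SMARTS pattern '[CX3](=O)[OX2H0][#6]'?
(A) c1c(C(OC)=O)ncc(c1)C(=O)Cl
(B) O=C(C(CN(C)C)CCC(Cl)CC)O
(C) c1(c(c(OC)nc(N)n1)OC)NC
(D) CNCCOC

A

[CX3](=O)[OX2H0][#6] describes a carbonyl carbon bonded to an oxygen that is itself bonded to carbon (no H on that O) (an ester).
(A) contains a methyl-ester group (-C(=O)OCH3), which satisfies every atom and bond constraint.
(B) has a carboxylic acid group (-C(=O)OH) but the singly-bonded O carries H (OX2H1, not H0).
(C) has a methoxy ether (-OCH3) but the ether oxygen is not adjacent to a C=O carbon.
(D) has a methoxy ether (-OCH3) but the ether oxygen is not adjacent to a C=O carbon.
So the answer is (A).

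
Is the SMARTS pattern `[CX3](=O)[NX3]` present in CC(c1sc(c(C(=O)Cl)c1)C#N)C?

The pattern [CX3](=O)[NX3] describes a carbonyl carbon bonded to a trivalent nitrogen — an amide.
The closest candidate here is a nitrile (-C#N), but the nitrile N is NX1 (triple-bonded), not NX3. No other fragment satisfies the full query, so there is no match.

No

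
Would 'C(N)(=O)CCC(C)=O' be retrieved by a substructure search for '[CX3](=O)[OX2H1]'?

No

The pattern [CX3](=O)[OX2H1] describes an sp2 carbon double-bonded to O and single-bonded to an -OH oxygen — a carboxylic acid.
The closest candidate here is a primary amide (-C(=O)NH2), but the carbonyl is bonded to N, not to an -OH oxygen. No other fragment satisfies the full query, so there is no match.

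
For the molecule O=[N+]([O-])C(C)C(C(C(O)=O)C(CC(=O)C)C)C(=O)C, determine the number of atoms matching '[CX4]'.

9

The query [CX4] means: C with X4: aliphatic carbon with exactly 4 total connections (bonds + H).
Check the 19 heavy atoms by environment: 9× C (X4) → match; 3× C (X3) → no; 4× O (X1) → no; 1× O (X2) → no; 1× N (charge +1, X3) → no; 1× O (charge -1, X1) → no.
That gives 9 matching atoms.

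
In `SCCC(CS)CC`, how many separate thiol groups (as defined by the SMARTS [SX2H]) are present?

[SX2H] is the SMARTS for a thiol: an aliphatic sulfur with two connections, one being H.
The molecule carries 2 separate instances of a thiol (-SH) meeting every constraint; each maps to a distinct set of atoms, giving 2 matches.

2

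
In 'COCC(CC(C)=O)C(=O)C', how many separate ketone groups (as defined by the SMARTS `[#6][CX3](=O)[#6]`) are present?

[#6][CX3](=O)[#6] is the SMARTS for a ketone: a carbonyl carbon (no H) flanked by two carbons.
The molecule carries 2 separate instances of an acetyl/ketone group (-C(=O)CH3) meeting every constraint; each maps to a distinct set of atoms, giving 2 matches.

2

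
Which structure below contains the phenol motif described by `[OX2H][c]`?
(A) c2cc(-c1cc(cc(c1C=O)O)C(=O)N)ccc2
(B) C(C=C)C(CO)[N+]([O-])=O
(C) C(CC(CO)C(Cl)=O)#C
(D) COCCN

A

[OX2H][c] describes a hydroxyl oxygen attached to an aromatic carbon (a phenol).
(A) contains a hydroxyl group (-OH), which satisfies every atom and bond constraint.
(B) has a hydroxyl group (-OH) but the -OH is on an aliphatic carbon, not an aromatic c.
(C) has a hydroxyl group (-OH) but the -OH is on an aliphatic carbon, not an aromatic c.
(D) has a methoxy ether (-OCH3) but the oxygen has H0, not H1.
So the answer is (A).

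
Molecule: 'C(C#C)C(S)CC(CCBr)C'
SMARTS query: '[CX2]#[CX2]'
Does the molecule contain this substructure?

The pattern [CX2]#[CX2] describes a carbon-carbon triple bond — an alkyne.
The molecule carries an ethynyl group (-C#CH), whose atoms satisfy every constraint of the query, so the pattern matches.

Yes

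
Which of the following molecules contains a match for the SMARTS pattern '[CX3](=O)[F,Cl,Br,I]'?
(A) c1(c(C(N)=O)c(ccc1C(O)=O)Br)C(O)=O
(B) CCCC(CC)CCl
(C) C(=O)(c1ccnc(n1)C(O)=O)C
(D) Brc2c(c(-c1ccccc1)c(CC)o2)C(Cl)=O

[CX3](=O)[F,Cl,Br,I] describes a carbonyl carbon bonded to a halogen (an acyl halide).
(A) has a carboxylic acid group (-C(=O)OH) but the carbonyl is bonded to -OH, not to a halogen.
(B) has a chloro substituent but the Cl is not on a carbonyl carbon.
(C) has a carboxylic acid group (-C(=O)OH) but the carbonyl is bonded to -OH, not to a halogen.
(D) contains an acyl chloride (-C(=O)Cl), which satisfies every atom and bond constraint.
So the answer is (D).

D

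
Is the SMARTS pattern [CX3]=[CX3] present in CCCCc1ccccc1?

No

The pattern [CX3]=[CX3] describes a non-aromatic C=C double bond between two sp2 carbons — an alkene.
The closest candidate here is an ethyl group (-CH2CH3), but its C-C bond is a single bond between CX4 carbons, not CX3=CX3. No other fragment satisfies the full query, so there is no match.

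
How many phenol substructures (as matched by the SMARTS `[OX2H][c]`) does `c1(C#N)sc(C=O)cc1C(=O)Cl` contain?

[OX2H][c] is the SMARTS for a phenol: a hydroxyl oxygen attached to an aromatic carbon.
No fragment in the molecule satisfies every constraint, giving 0 matches.

0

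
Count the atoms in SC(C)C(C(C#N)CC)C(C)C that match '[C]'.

10

The query [C] means: uppercase C matches aliphatic (non-aromatic) carbon only.
Check the 12 heavy atoms by environment: 10× C → match; 1× S → no; 1× N → no.
That gives 10 matching atoms.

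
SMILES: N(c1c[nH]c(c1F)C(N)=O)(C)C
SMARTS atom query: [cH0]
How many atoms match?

3

The query [cH0] means: aromatic carbon with no attached hydrogen (substituted or ring-fusion).
Check the 12 heavy atoms by environment: 1× n (aromatic, H1) → no; 1× c (aromatic, H1) → no; 3× c (aromatic, H0) → match; 1× F (H0) → no; 1× N (H0) → no; 2× C (H3) → no; 1× C (H0) → no; 1× O (H0) → no; 1× N (H2) → no.
That gives 3 matching atoms.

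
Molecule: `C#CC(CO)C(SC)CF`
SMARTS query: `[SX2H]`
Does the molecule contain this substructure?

The pattern [SX2H] describes an aliphatic sulfur with two connections, one being H — a thiol.
The closest candidate here is a hydroxyl group (-OH), but it is an -OH, not an -SH. No other fragment satisfies the full query, so there is no match.

No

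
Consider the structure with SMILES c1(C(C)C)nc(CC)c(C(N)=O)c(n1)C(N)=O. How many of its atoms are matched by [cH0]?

4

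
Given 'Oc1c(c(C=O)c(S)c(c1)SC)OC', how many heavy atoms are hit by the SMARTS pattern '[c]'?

6

The query [c] means: lowercase c matches aromatic carbon only.
Check the 14 heavy atoms by environment: 6× c (aromatic) → match; 2× S → no; 3× O → no; 3× C → no.
That gives 6 matching atoms.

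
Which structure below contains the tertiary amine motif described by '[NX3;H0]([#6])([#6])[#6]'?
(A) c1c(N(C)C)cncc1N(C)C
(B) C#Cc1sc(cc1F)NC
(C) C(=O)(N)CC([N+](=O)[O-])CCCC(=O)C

[NX3;H0]([#6])([#6])[#6] describes a trivalent nitrogen with no H, bonded to three carbons (a tertiary amine).
(A) contains a dimethylamino group (-N(CH3)2), which satisfies every atom and bond constraint.
(B) has an N-methylamino group (-NHCH3) but the nitrogen still has one H (H1), not H0.
(C) has a primary amide (-C(=O)NH2) but the amide nitrogen has H2 and only one carbon neighbour.
So the answer is (A).

A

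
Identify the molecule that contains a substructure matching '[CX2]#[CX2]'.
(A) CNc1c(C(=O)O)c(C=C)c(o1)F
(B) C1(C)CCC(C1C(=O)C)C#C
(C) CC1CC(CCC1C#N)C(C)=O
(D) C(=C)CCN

B

[CX2]#[CX2] describes a carbon-carbon triple bond (an alkyne).
(A) has a vinyl group (-CH=CH2) but the C=C is a double bond; both carbons are CX3, not CX2.
(B) contains an ethynyl group (-C#CH), which satisfies every atom and bond constraint.
(C) has a nitrile (-C#N) but the triple bond is C#N, not C#C.
(D) has a vinyl group (-CH=CH2) but the C=C is a double bond; both carbons are CX3, not CX2.
So the answer is (B).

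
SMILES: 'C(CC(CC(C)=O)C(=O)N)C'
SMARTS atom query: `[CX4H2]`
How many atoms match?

3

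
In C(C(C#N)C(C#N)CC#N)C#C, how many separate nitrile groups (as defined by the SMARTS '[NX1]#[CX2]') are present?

[NX1]#[CX2] is the SMARTS for a nitrile: a nitrogen triple-bonded to a two-connected carbon.
The molecule carries 3 separate instances of a nitrile (-C#N) meeting every constraint; each maps to a distinct set of atoms, giving 3 matches.

3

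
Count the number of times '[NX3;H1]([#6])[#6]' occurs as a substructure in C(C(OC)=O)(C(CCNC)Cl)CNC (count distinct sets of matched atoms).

[NX3;H1]([#6])[#6] is the SMARTS for a secondary amine: a trivalent nitrogen with one H, bonded to two carbons.
The molecule carries 2 separate instances of an N-methylamino group (-NHCH3) meeting every constraint; each maps to a distinct set of atoms, giving 2 matches.

2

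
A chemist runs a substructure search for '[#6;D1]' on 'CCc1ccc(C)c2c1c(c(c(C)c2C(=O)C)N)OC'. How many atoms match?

The query [#6;D1] means: carbon bonded to exactly one heavy atom.
Check the 20 heavy atoms by environment: 8× c (aromatic, D3) → no; 2× c (aromatic, D2) → no; 1× O (D2) → no; 5× C (D1) → match; 1× C (D2) → no; 1× C (D3) → no; 1× O (D1) → no; 1× N (D1) → no.
That gives 5 matching atoms.

5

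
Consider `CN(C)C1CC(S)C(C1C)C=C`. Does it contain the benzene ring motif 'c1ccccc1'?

The pattern c1ccccc1 describes six aromatic carbons in a ring — a benzene ring.
The closest candidate here is a methyl group (-CH3), but no six-membered all-carbon aromatic ring is present. No other fragment satisfies the full query, so there is no match.

No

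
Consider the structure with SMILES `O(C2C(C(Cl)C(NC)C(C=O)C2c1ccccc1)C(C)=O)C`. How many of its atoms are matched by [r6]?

12

Check the 22 heavy atoms by environment: 6× C (in 6-ring) → match; 6× c (aromatic, in 6-ring) → match; 1× N (acyclic) → no; 5× C (acyclic) → no; 3× O (acyclic) → no; 1× Cl (acyclic) → no.
Summing the matching environments: 6 + 6 = 12 matching atoms.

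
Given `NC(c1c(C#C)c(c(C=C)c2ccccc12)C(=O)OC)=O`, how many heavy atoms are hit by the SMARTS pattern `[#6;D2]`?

6

The query [#6;D2] means: any carbon bonded to exactly two heavy atoms.
Check the 21 heavy atoms by environment: 6× c (aromatic, D3) → no; 4× c (aromatic, D2) → match; 2× C (D2) → match; 3× C (D1) → no; 2× C (D3) → no; 2× O (D1) → no; 1× O (D2) → no; 1× N (D1) → no.
Summing the matching environments: 4 + 2 = 6 matching atoms.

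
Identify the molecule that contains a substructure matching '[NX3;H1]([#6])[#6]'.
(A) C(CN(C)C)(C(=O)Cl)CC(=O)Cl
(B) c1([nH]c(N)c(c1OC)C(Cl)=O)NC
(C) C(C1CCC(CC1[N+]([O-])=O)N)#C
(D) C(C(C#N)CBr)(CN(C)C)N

B

[NX3;H1]([#6])[#6] describes a trivalent nitrogen with one H, bonded to two carbons (a secondary amine).
(A) has a dimethylamino group (-N(CH3)2) but the nitrogen has H0, not H1.
(B) contains an N-methylamino group (-NHCH3), which satisfies every atom and bond constraint.
(C) has a primary amino group (-NH2) but the nitrogen has H2 and only one carbon neighbour.
(D) has a primary amino group (-NH2) but the nitrogen has H2 and only one carbon neighbour.
So the answer is (B).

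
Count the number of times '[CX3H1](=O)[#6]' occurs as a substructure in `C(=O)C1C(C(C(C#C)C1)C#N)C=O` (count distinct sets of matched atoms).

2

[CX3H1](=O)[#6] is the SMARTS for an aldehyde: an sp2 carbon with one H, double-bonded to O and single-bonded to carbon.
The molecule carries 2 separate instances of an aldehyde (-CHO) meeting every constraint; each maps to a distinct set of atoms, giving 2 matches.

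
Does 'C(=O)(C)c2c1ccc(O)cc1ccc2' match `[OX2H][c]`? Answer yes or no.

The pattern [OX2H][c] describes a hydroxyl oxygen attached to an aromatic carbon — a phenol.
The molecule carries a hydroxyl group (-OH), whose atoms satisfy every constraint of the query, so the pattern matches.

Yes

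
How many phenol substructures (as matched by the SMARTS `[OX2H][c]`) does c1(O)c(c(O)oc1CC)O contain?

3

[OX2H][c] is the SMARTS for a phenol: a hydroxyl oxygen attached to an aromatic carbon.
The molecule carries 3 separate instances of a hydroxyl group (-OH) meeting every constraint; each maps to a distinct set of atoms, giving 3 matches.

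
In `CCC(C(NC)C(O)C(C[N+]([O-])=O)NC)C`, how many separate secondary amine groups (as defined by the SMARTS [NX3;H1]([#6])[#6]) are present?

2

[NX3;H1]([#6])[#6] is the SMARTS for a secondary amine: a trivalent nitrogen with one H, bonded to two carbons.
The molecule carries 2 separate instances of an N-methylamino group (-NHCH3) meeting every constraint; each maps to a distinct set of atoms, giving 2 matches.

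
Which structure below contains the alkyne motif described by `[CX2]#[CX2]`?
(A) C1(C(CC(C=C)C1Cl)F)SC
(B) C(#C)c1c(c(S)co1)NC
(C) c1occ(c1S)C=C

B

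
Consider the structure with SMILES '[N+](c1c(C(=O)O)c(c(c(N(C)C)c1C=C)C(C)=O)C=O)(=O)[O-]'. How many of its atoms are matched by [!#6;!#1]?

8

The query [!#6;!#1] means: not carbon and not hydrogen — any heteroatom.
Check the 22 heavy atoms by environment: 6× c (aromatic) → no; 8× C → no; 5× O → match; 1× N (charge +1) → match; 1× O (charge -1) → match; 1× N → match.
Summing the matching environments: 5 + 1 + 1 + 1 = 8 matching atoms.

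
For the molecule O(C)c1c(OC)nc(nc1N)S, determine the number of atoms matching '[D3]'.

The query [D3] means: atom with exactly three heavy-atom neighbours.
Check the 12 heavy atoms by environment: 2× n (aromatic, D2) → no; 4× c (aromatic, D3) → match; 1× S (D1) → no; 1× N (D1) → no; 2× O (D2) → no; 2× C (D1) → no.
That gives 4 matching atoms.

4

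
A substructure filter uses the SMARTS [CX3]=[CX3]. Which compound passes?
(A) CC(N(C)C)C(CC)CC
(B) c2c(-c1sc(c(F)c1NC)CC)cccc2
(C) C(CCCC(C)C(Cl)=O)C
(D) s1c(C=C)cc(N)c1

[CX3]=[CX3] describes a non-aromatic C=C double bond between two sp2 carbons (an alkene).
(A) has an ethyl group (-CH2CH3) but its C-C bond is a single bond between CX4 carbons, not CX3=CX3.
(B) has an ethyl group (-CH2CH3) but its C-C bond is a single bond between CX4 carbons, not CX3=CX3.
(C) has an ethyl group (-CH2CH3) but its C-C bond is a single bond between CX4 carbons, not CX3=CX3.
(D) contains a vinyl group (-CH=CH2), which satisfies every atom and bond constraint.
So the answer is (D).

D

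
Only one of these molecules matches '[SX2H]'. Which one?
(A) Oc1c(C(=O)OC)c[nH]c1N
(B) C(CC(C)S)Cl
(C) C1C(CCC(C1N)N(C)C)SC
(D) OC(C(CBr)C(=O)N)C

B

[SX2H] describes an aliphatic sulfur with two connections, one being H (a thiol).
(A) has a hydroxyl group (-OH) but it is an -OH, not an -SH.
(B) contains a thiol (-SH), which satisfies every atom and bond constraint.
(C) has a methylthio ether (-SCH3) but the sulfur has H0 (bonded to two carbons), not H1.
(D) has a hydroxyl group (-OH) but it is an -OH, not an -SH.
So the answer is (B).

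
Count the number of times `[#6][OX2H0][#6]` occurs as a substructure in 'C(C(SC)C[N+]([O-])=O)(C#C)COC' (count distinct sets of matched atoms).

[#6][OX2H0][#6] is the SMARTS for an ether: an aliphatic oxygen bridging two carbons with no H on the oxygen.
Exactly one fragment in the molecule meets all constraints, giving 1 match.

1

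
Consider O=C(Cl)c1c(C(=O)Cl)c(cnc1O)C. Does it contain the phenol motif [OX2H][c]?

The pattern [OX2H][c] describes a hydroxyl oxygen attached to an aromatic carbon — a phenol.
The molecule carries a hydroxyl group (-OH), whose atoms satisfy every constraint of the query, so the pattern matches.

Yes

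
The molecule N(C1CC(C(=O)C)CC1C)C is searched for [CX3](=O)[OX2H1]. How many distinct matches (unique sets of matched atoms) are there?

[CX3](=O)[OX2H1] is the SMARTS for a carboxylic acid: an sp2 carbon double-bonded to O and single-bonded to an -OH oxygen.
No fragment in the molecule satisfies every constraint, giving 0 matches.

0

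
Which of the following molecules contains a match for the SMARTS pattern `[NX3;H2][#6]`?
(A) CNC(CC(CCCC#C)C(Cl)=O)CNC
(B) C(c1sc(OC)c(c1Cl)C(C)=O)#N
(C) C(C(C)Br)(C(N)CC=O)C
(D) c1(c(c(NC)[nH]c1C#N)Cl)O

C

[NX3;H2][#6] describes a trivalent nitrogen with two H attached to carbon (a primary amine).
(A) has an N-methylamino group (-NHCH3) but the nitrogen bears two carbons and only one H (H1), not H2.
(B) has a nitrile (-C#N) but the nitrogen is NX1 (triple-bonded), not NX3 with two H.
(C) contains a primary amino group (-NH2), which satisfies every atom and bond constraint.
(D) has an N-methylamino group (-NHCH3) but the nitrogen bears two carbons and only one H (H1), not H2.
So the answer is (C).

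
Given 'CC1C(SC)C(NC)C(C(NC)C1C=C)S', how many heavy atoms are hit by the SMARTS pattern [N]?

2

The query [N] means: uppercase N matches aliphatic (non-aromatic) nitrogen only.
Check the 16 heavy atoms by environment: 12× C → no; 2× N → match; 2× S → no.
That gives 2 matching atoms.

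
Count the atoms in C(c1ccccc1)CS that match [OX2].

Check the 9 heavy atoms by environment: 2× C (X4) → no; 6× c (aromatic, X3) → no; 1× S (X2) → no.
No environment satisfies the query, so 0 matching atoms.

0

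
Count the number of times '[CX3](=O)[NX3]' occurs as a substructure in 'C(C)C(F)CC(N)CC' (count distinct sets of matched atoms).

0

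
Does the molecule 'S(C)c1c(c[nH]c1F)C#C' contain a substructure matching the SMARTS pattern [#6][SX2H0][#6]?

Yes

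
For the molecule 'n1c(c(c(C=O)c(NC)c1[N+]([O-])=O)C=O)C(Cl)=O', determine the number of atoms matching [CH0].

1

The query [CH0] means: aliphatic carbon with no attached hydrogen.
Check the 18 heavy atoms by environment: 1× n (aromatic, H0) → no; 5× c (aromatic, H0) → no; 1× N (H1) → no; 1× C (H3) → no; 1× C (H0) → match; 4× O (H0) → no; 1× Cl (H0) → no; 2× C (H1) → no; 1× N (charge +1, H0) → no; 1× O (charge -1, H0) → no.
That gives 1 matching atom.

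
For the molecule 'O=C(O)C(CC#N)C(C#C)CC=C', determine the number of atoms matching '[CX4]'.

Check the 13 heavy atoms by environment: 4× C (X4) → match; 3× C (X2) → no; 1× N (X1) → no; 3× C (X3) → no; 1× O (X1) → no; 1× O (X2) → no.
That gives 4 matching atoms.

4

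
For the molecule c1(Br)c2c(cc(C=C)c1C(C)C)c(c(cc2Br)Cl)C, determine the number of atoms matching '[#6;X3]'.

The query [#6;X3] means: any carbon (aromatic or not) with three total connections.
Check the 19 heavy atoms by environment: 10× c (aromatic, X3) → match; 2× C (X3) → match; 2× Br (X1) → no; 4× C (X4) → no; 1× Cl (X1) → no.
Summing the matching environments: 10 + 2 = 12 matching atoms.

12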